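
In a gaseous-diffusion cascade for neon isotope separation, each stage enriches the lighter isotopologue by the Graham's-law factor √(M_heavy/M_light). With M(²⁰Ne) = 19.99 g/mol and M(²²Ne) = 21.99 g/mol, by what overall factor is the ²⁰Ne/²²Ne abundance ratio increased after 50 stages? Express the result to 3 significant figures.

10.8

Overall factor = α^50 with α = √(21.99/19.99), i.e. (21.99/19.99)^(50/2).
= 1.10005^25 = 10.8.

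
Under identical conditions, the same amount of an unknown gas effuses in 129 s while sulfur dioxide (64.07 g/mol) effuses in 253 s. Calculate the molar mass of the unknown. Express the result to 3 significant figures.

16.7 g/mol

From Graham's law, t_X/t_SO₂ = √(M_X/M_SO₂).
129/253 = 0.5099 = √(M_X/64.07)
M_X = 64.07 × 0.5099² = 64.07 × 0.2600 = 16.7 g/mol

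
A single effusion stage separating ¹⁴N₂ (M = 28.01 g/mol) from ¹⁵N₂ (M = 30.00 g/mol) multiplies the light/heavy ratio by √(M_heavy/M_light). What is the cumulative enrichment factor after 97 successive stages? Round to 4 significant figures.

Overall factor = α^97 with α = √(30.00/28.01), i.e. (30.00/28.01)^(97/2).
= 1.07105^(97/2) = 27.91.

27.91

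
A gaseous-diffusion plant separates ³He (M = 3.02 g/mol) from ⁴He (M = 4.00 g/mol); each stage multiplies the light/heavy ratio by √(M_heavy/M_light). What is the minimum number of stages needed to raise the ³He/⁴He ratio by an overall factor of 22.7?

Per stage α = (4.00/3.02)^(1/2) = 1.32450^0.5, giving ln α = 0.1405.
Need α^N ≥ 22.7 ⇒ N ≥ ln(22.7) / ln α = 3.122 / 0.1405 = 22.22.
Rounding up, N = 23 stages.

23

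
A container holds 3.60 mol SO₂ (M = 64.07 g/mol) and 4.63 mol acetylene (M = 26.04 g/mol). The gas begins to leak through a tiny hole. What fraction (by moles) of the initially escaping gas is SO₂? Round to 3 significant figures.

Rate_i ∝ x_i/√M_i (Graham's law weighted by mole fraction), so the effusate composition follows n_i/√M_i.
x_SO₂(eff) = (n_SO₂/√M_SO₂) / (n_SO₂/√M_SO₂ + n_C₂H₂/√M_C₂H₂)
= (3.60/√64.07) / (3.60/√64.07 + 4.63/√26.04) = 0.4498/(0.4498 + 0.9073) = 0.331.

0.331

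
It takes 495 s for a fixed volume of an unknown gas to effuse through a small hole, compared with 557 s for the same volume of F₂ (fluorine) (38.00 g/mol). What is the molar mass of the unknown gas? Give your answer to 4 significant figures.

By Graham's law, t_X/t_F₂ = √(M_X/M_F₂).
495/557 = 0.8887 = √(M_X/38.00)
M_X = 38.00 × 0.8887² = 38.00 × 0.7898 = 30.01 g/mol

30.01 g/mol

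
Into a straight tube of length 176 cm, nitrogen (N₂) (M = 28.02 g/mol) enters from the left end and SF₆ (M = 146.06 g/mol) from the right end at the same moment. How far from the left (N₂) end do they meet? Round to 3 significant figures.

In equal time, each gas travels a distance ∝ its rate ∝ 1/√M, so d_N₂/d_SF₆ = √(M_SF₆/M_N₂) = √(146.06/28.02) = 2.283.
With d_N₂ + d_SF₆ = 176 cm, d_SF₆ = 176/(1 + 2.283) = 53.61 cm.
d_N₂ = 176 − 53.61 = 122 cm.

122 cm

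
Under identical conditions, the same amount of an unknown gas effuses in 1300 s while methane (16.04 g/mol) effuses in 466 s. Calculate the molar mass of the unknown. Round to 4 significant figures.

Using Graham's law: t_X/t_CH₄ = √(M_X/M_CH₄).
1300/466 = 2.790 = √(M_X/16.04)
M_X = 16.04 × 2.790² = 16.04 × 7.782 = 124.8 g/mol

124.8 g/mol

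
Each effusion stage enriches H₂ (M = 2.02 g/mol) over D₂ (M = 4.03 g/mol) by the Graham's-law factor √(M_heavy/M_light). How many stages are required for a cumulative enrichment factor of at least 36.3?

11

Single-stage factor α = √(4.03/2.02), so ln α = ½ ln(1.99505) = 0.3453.
Need α^N ≥ 36.3 ⇒ N ≥ ln(36.3) / ln α = 3.592 / 0.3453 = 10.40.
Rounding up, N = 11 stages.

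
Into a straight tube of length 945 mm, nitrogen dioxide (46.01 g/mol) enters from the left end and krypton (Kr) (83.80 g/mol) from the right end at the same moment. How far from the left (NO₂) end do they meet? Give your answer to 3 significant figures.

543 mm

Graham's law gives d_NO₂/d_Kr = rate_NO₂/rate_Kr = √(M_Kr/M_NO₂) = √(83.80/46.01) = 1.350.
With d_NO₂ + d_Kr = 945 mm, d_Kr = 945/(1 + 1.350) = 402.2 mm.
d_NO₂ = 945 − 402.2 = 543 mm.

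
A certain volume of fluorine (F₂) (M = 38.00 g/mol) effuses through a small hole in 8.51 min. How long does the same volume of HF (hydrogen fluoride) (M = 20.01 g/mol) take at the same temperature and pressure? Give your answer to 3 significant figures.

Since effusion rate ∝ 1/√M, t_HF/t_F₂ = √(M_HF/M_F₂) = √(20.01/38.00) = √0.5266 = 0.7257.
So the time for HF is 8.51 × 0.7257 = 6.18 min.

6.18 min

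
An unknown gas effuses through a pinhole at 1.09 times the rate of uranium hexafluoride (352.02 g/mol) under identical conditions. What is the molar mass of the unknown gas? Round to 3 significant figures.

296 g/mol

Using Graham's law: rate_X/rate_UF₆ = √(M_UF₆/M_X).
1.09 = √(352.02/M_X)
M_X = 352.02 / 1.09² = 352.02 / 1.188 = 296 g/mol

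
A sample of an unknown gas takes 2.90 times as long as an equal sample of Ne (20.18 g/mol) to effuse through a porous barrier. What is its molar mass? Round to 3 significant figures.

170 g/mol

From Graham's law, t_X/t_Ne = √(M_X/M_Ne).
2.90 = √(M_X/20.18)
M_X = 20.18 × 2.90² = 20.18 × 8.410 = 170 g/mol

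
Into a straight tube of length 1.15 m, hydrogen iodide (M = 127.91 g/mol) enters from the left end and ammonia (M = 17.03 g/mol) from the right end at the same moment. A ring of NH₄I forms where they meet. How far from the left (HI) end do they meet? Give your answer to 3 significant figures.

The fronts meet when d_HI + d_NH₃ = L with d_HI/d_NH₃ = √(M_NH₃/M_HI) (Graham's law). Here √(M_NH₃/M_HI) = √(17.03/127.91) = 0.3649.
With d_HI + d_NH₃ = 1.15 m, d_NH₃ = 1.15/(1 + 0.3649) = 0.8426 m.
d_HI = 1.15 − 0.8426 = 0.307 m.

0.307 m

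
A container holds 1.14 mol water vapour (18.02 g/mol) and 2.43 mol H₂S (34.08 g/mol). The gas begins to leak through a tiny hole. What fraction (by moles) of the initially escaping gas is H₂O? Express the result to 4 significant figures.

0.3922

The effusion rate of species i is ∝ p_i/√M_i ∝ n_i/√M_i.
So x_H₂O in the escaping gas = (n_H₂O/√M_H₂O) / Σ(n_i/√M_i)
= (1.14/√18.02) / (1.14/√18.02 + 2.43/√34.08) = 0.2686/(0.2686 + 0.4163) = 0.3922.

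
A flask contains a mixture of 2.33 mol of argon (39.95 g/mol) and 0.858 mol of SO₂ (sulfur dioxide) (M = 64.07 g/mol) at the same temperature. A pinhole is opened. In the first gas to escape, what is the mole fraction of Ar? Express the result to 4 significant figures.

0.7747

Each component's effusion rate ∝ (its partial pressure)·(1/√M) ∝ n_i/√M_i.
Mole fraction of Ar in the effusate = (n_Ar/√M_Ar) / (n_Ar/√M_Ar + n_SO₂/√M_SO₂)
= (2.33/√39.95) / (2.33/√39.95 + 0.858/√64.07) = 0.3686/(0.3686 + 0.1072) = 0.7747.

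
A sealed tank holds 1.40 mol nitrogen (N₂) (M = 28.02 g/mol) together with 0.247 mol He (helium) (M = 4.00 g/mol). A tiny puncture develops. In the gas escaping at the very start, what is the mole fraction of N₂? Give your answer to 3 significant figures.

Rate_i ∝ x_i/√M_i (Graham's law weighted by mole fraction), so the effusate composition follows n_i/√M_i.
x_N₂(eff) = (n_N₂/√M_N₂) / (n_N₂/√M_N₂ + n_He/√M_He)
= (1.40/√28.02) / (1.40/√28.02 + 0.247/√4.00) = 0.2645/(0.2645 + 0.1235) = 0.682.

0.682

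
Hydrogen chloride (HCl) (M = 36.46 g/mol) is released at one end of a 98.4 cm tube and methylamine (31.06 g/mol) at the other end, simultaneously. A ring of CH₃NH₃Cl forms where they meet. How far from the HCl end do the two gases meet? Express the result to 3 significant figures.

In equal time, each gas travels a distance ∝ its rate ∝ 1/√M, so d_HCl/d_CH₃NH₂ = √(M_CH₃NH₂/M_HCl) = √(31.06/36.46) = 0.9230.
With d_HCl + d_CH₃NH₂ = 98.4 cm, d_CH₃NH₂ = 98.4/(1 + 0.9230) = 51.17 cm.
d_HCl = 98.4 − 51.17 = 47.2 cm.

47.2 cm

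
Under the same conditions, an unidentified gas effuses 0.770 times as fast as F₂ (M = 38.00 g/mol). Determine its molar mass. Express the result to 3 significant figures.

Since effusion rate ∝ 1/√M, rate_X/rate_F₂ = √(M_F₂/M_X).
0.770 = √(38.00/M_X)
M_X = 38.00 / 0.770² = 38.00 / 0.5929 = 64.1 g/mol

64.1 g/mol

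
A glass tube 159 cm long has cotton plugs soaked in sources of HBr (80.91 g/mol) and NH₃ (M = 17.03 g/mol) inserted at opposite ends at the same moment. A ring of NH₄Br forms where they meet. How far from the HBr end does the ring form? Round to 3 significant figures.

50.0 cm

In equal time, each gas travels a distance ∝ its rate ∝ 1/√M, so d_HBr/d_NH₃ = √(M_NH₃/M_HBr) = √(17.03/80.91) = 0.4588.
With d_HBr + d_NH₃ = 159 cm, d_NH₃ = 159/(1 + 0.4588) = 109.0 cm.
d_HBr = 159 − 109.0 = 50.0 cm.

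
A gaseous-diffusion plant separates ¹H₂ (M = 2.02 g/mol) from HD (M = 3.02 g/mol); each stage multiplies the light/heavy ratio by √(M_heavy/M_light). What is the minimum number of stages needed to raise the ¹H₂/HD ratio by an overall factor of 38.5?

19

Single-stage factor α = √(3.02/2.02), so ln α = ½ ln(1.49505) = 0.2011.
Need α^N ≥ 38.5 ⇒ N ≥ ln(38.5) / ln α = 3.651 / 0.2011 = 18.16.
Minimum whole number of stages: N = 19.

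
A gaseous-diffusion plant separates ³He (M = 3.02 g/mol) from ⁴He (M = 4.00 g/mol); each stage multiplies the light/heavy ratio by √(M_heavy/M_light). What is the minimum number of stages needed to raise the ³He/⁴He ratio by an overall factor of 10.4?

With α = √(4.00/3.02) per stage, ln α = ½ ln(1.32450) = 0.1405.
Need α^N ≥ 10.4 ⇒ N ≥ ln(10.4) / ln α = 2.342 / 0.1405 = 16.67.
Rounding up, N = 17 stages.

17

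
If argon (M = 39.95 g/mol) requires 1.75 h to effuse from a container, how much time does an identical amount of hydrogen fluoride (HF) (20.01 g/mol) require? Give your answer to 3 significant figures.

1.24 h

Graham's law gives t_HF/t_Ar = √(M_HF/M_Ar) = √(20.01/39.95) = √0.5009 = 0.7077.
So the time for HF is 1.75 × 0.7077 = 1.24 h.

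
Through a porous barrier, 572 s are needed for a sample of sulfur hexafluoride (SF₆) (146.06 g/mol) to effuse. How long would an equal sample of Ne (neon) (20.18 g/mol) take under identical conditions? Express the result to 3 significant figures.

213 s

Since effusion rate ∝ 1/√M, t_Ne/t_SF₆ = √(M_Ne/M_SF₆) = √(20.18/146.06) = √0.1382 = 0.3717.
So the time for Ne is 572 × 0.3717 = 213 s.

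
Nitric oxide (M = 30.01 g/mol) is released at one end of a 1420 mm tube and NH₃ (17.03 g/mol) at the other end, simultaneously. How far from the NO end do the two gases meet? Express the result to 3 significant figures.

In equal time, each gas travels a distance ∝ its rate ∝ 1/√M, so d_NO/d_NH₃ = √(M_NH₃/M_NO) = √(17.03/30.01) = 0.7533.
With d_NO + d_NH₃ = 1420 mm, d_NH₃ = 1420/(1 + 0.7533) = 809.9 mm.
d_NO = 1420 − 809.9 = 610 mm.

610 mm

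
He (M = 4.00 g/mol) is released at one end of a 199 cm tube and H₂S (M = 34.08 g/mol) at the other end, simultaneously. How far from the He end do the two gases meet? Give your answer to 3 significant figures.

Distances travelled in equal time are proportional to diffusion rates, so d_He/d_H₂S = √(M_H₂S/M_He) = √(34.08/4.00) = 2.919.
With d_He + d_H₂S = 199 cm, d_H₂S = 199/(1 + 2.919) = 50.78 cm.
d_He = 199 − 50.78 = 148 cm.

148 cm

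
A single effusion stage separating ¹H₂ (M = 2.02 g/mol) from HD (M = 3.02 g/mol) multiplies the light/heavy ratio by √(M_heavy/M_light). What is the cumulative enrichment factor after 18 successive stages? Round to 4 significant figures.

37.32

The single-stage factor is √(M_heavy/M_light), so 18 stages give [√(3.02/2.02)]^18 = (3.02/2.02)^(18/2).
= 1.49505^9 = 37.32.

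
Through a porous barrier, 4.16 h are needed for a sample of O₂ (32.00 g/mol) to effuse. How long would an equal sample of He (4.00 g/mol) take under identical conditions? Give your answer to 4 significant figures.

From Graham's law, t_He/t_O₂ = √(M_He/M_O₂) = √(4.00/32.00) = √0.1250 = 0.3536.
So the time for He is 4.16 × 0.3536 = 1.471 h.

1.471 h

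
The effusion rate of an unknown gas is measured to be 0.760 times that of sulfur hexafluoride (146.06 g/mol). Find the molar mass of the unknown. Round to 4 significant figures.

Graham's law gives rate_X/rate_SF₆ = √(M_SF₆/M_X).
0.760 = √(146.06/M_X)
M_X = 146.06 / 0.760² = 146.06 / 0.5776 = 252.9 g/mol

252.9 g/mol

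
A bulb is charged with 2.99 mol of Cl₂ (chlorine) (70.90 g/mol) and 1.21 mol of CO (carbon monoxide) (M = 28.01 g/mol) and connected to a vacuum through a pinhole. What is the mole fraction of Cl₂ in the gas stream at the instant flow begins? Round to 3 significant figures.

The effusion rate of species i is ∝ p_i/√M_i ∝ n_i/√M_i.
x_Cl₂(eff) = (n_Cl₂/√M_Cl₂) / (n_Cl₂/√M_Cl₂ + n_CO/√M_CO)
= (2.99/√70.90) / (2.99/√70.90 + 1.21/√28.01) = 0.3551/(0.3551 + 0.2286) = 0.608.

0.608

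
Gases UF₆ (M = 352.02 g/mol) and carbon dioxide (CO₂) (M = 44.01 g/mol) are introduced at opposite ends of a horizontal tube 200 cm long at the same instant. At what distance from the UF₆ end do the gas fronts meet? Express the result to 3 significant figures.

Distances travelled in equal time are proportional to diffusion rates, so d_UF₆/d_CO₂ = √(M_CO₂/M_UF₆) = √(44.01/352.02) = 0.3536.
With d_UF₆ + d_CO₂ = 200 cm, d_CO₂ = 200/(1 + 0.3536) = 147.8 cm.
d_UF₆ = 200 − 147.8 = 52.2 cm.

52.2 cm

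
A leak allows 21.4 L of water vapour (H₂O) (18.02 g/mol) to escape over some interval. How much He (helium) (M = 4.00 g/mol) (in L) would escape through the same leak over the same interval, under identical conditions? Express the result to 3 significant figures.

Graham's law gives rate_He/rate_H₂O = √(M_H₂O/M_He) = √(18.02/4.00) = √4.505 = 2.122.
So the volume for He is 21.4 × 2.122 = 45.4 L.

45.4 L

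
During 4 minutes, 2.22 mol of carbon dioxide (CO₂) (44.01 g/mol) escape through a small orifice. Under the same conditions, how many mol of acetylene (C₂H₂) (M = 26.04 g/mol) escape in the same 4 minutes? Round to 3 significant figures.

2.89 mol

Graham's law gives rate_C₂H₂/rate_CO₂ = √(M_CO₂/M_C₂H₂) = √(44.01/26.04) = √1.690 = 1.300.
So the amount for C₂H₂ is 2.22 × 1.300 = 2.89 mol.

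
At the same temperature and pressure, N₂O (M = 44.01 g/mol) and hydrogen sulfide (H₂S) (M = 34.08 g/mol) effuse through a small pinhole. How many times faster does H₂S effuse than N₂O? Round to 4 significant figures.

1.136

By Graham's law, rate_H₂S/rate_N₂O = √(M_N₂O/M_H₂S) = √(44.01/34.08) = √1.291 = 1.136.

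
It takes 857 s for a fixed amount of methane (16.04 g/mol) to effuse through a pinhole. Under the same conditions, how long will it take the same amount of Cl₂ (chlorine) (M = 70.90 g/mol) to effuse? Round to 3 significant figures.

By Graham's law, t_Cl₂/t_CH₄ = √(M_Cl₂/M_CH₄) = √(70.90/16.04) = √4.420 = 2.102.
So the time for Cl₂ is 857 × 2.102 = 1800 s.

1800 s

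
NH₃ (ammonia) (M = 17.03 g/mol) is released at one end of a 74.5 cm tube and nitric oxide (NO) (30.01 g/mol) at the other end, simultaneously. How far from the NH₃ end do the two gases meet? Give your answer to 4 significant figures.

The fronts meet when d_NH₃ + d_NO = L with d_NH₃/d_NO = √(M_NO/M_NH₃) (Graham's law). Here √(M_NO/M_NH₃) = √(30.01/17.03) = 1.327.
With d_NH₃ + d_NO = 74.5 cm, d_NO = 74.5/(1 + 1.327) = 32.01 cm.
d_NH₃ = 74.5 − 32.01 = 42.49 cm.

42.49 cm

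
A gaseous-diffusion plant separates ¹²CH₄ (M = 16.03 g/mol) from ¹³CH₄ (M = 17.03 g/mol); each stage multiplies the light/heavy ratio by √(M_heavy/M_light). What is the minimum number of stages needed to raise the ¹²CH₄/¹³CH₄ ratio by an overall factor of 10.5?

78

Single-stage factor α = √(17.03/16.03), so ln α = ½ ln(1.06238) = 0.03026.
Need α^N ≥ 10.5 ⇒ N ≥ ln(10.5) / ln α = 2.351 / 0.03026 = 77.71.
So at least 78 stages are needed.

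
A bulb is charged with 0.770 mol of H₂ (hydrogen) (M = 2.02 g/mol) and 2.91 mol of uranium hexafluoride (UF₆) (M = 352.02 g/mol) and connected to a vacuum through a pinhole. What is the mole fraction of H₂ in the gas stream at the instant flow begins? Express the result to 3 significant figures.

0.777

Effusion rate of each component ∝ n_i/√M_i (partial pressure × 1/√M).
x_H₂(eff) = (n_H₂/√M_H₂) / (n_H₂/√M_H₂ + n_UF₆/√M_UF₆)
= (0.770/√2.02) / (0.770/√2.02 + 2.91/√352.02) = 0.5418/(0.5418 + 0.1551) = 0.777.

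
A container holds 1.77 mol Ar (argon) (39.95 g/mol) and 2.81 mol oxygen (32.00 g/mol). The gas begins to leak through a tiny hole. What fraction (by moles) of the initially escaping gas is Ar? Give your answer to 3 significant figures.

0.361

Each component's effusion rate ∝ (its partial pressure)·(1/√M) ∝ n_i/√M_i.
So x_Ar in the escaping gas = (n_Ar/√M_Ar) / Σ(n_i/√M_i)
= (1.77/√39.95) / (1.77/√39.95 + 2.81/√32.00) = 0.2800/(0.2800 + 0.4967) = 0.361.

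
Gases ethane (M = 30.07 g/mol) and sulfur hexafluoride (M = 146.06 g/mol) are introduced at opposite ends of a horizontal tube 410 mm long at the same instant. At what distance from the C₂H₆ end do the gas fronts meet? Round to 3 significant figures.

282 mm

Graham's law gives d_C₂H₆/d_SF₆ = rate_C₂H₆/rate_SF₆ = √(M_SF₆/M_C₂H₆) = √(146.06/30.07) = 2.204.
With d_C₂H₆ + d_SF₆ = 410 mm, d_SF₆ = 410/(1 + 2.204) = 128.0 mm.
d_C₂H₆ = 410 − 128.0 = 282 mm.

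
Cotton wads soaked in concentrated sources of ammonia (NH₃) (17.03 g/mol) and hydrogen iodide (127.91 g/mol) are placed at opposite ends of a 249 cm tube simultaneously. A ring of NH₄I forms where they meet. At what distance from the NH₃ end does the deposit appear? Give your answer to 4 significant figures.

Graham's law gives d_NH₃/d_HI = rate_NH₃/rate_HI = √(M_HI/M_NH₃) = √(127.91/17.03) = 2.741.
With d_NH₃ + d_HI = 249 cm, d_HI = 249/(1 + 2.741) = 66.57 cm.
d_NH₃ = 249 − 66.57 = 182.4 cm.

182.4 cm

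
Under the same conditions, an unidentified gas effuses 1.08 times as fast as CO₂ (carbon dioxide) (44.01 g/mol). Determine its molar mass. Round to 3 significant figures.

37.7 g/mol

By Graham's law, rate_X/rate_CO₂ = √(M_CO₂/M_X).
1.08 = √(44.01/M_X)
M_X = 44.01 / 1.08² = 44.01 / 1.166 = 37.7 g/mol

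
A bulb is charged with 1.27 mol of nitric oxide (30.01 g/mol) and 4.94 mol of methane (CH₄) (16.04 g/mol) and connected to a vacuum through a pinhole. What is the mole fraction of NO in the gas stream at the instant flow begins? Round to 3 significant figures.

The effusion rate of species i is ∝ p_i/√M_i ∝ n_i/√M_i.
Mole fraction of NO in the effusate = (n_NO/√M_NO) / (n_NO/√M_NO + n_CH₄/√M_CH₄)
= (1.27/√30.01) / (1.27/√30.01 + 4.94/√16.04) = 0.2318/(0.2318 + 1.233) = 0.158.

0.158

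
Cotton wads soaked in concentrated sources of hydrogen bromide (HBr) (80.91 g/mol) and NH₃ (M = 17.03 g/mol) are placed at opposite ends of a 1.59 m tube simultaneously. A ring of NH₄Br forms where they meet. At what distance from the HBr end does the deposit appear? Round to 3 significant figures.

0.500 m

In equal time, each gas travels a distance ∝ its rate ∝ 1/√M, so d_HBr/d_NH₃ = √(M_NH₃/M_HBr) = √(17.03/80.91) = 0.4588.
With d_HBr + d_NH₃ = 1.59 m, d_NH₃ = 1.59/(1 + 0.4588) = 1.090 m.
d_HBr = 1.59 − 1.090 = 0.500 m.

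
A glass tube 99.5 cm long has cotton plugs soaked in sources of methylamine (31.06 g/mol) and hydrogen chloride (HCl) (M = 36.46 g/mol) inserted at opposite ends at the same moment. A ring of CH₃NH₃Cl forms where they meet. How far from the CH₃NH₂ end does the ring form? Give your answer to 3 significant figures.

51.7 cm

In equal time, each gas travels a distance ∝ its rate ∝ 1/√M, so d_CH₃NH₂/d_HCl = √(M_HCl/M_CH₃NH₂) = √(36.46/31.06) = 1.083.
With d_CH₃NH₂ + d_HCl = 99.5 cm, d_HCl = 99.5/(1 + 1.083) = 47.76 cm.
d_CH₃NH₂ = 99.5 − 47.76 = 51.7 cm.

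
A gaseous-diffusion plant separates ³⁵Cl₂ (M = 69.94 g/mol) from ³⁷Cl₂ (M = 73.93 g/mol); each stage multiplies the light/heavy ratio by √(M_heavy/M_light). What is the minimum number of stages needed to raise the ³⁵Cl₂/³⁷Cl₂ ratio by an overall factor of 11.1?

87

Single-stage factor α = √(73.93/69.94), so ln α = ½ ln(1.05705) = 0.02774.
Need α^N ≥ 11.1 ⇒ N ≥ ln(11.1) / ln α = 2.407 / 0.02774 = 86.77.
Rounding up, N = 87 stages.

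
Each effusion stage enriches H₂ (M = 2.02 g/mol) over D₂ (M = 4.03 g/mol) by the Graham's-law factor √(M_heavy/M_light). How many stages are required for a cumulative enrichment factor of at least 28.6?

10

Per stage α = (4.03/2.02)^(1/2) = 1.99505^0.5, giving ln α = 0.3453.
Need α^N ≥ 28.6 ⇒ N ≥ ln(28.6) / ln α = 3.353 / 0.3453 = 9.71.
Rounding up, N = 10 stages.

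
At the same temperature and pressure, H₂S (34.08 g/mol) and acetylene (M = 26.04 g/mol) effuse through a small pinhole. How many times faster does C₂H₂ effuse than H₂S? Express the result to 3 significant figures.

Since effusion rate ∝ 1/√M, rate_C₂H₂/rate_H₂S = √(M_H₂S/M_C₂H₂) = √(34.08/26.04) = √1.309 = 1.14.

1.14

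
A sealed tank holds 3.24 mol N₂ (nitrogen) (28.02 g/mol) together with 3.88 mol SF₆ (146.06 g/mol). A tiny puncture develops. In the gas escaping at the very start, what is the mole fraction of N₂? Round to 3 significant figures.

Effusion rate of each component ∝ n_i/√M_i (partial pressure × 1/√M).
So x_N₂ in the escaping gas = (n_N₂/√M_N₂) / Σ(n_i/√M_i)
= (3.24/√28.02) / (3.24/√28.02 + 3.88/√146.06) = 0.6121/(0.6121 + 0.3210) = 0.656.

0.656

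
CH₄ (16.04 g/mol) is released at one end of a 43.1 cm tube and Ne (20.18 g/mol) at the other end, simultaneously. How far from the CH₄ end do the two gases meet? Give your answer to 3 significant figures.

22.8 cm

Graham's law gives d_CH₄/d_Ne = rate_CH₄/rate_Ne = √(M_Ne/M_CH₄) = √(20.18/16.04) = 1.122.
With d_CH₄ + d_Ne = 43.1 cm, d_Ne = 43.1/(1 + 1.122) = 20.31 cm.
d_CH₄ = 43.1 − 20.31 = 22.8 cm.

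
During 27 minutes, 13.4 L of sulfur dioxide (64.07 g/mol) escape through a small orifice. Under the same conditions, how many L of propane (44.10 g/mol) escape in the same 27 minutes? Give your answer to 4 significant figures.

Since effusion rate ∝ 1/√M, rate_C₃H₈/rate_SO₂ = √(M_SO₂/M_C₃H₈) = √(64.07/44.10) = √1.453 = 1.205.
So the volume for C₃H₈ is 13.4 × 1.205 = 16.15 L.

16.15 L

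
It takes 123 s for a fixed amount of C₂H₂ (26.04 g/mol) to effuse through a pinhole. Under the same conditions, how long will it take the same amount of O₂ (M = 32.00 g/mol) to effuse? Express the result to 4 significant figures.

136.4 s

Since effusion rate ∝ 1/√M, t_O₂/t_C₂H₂ = √(M_O₂/M_C₂H₂) = √(32.00/26.04) = √1.229 = 1.109.
So the time for O₂ is 123 × 1.109 = 136.4 s.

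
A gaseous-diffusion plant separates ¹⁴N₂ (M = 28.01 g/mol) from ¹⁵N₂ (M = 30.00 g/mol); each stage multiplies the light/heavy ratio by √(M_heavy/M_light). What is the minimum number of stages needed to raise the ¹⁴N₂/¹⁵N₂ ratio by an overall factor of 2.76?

30

Per stage α = (30.00/28.01)^(1/2) = 1.07105^0.5, giving ln α = 0.03432.
Need α^N ≥ 2.76 ⇒ N ≥ ln(2.76) / ln α = 1.015 / 0.03432 = 29.58.
Minimum whole number of stages: N = 30.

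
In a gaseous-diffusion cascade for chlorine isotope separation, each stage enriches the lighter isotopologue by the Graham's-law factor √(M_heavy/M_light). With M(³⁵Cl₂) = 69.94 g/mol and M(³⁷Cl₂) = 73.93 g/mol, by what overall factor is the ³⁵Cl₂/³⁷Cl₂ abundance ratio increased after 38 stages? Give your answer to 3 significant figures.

2.87

The single-stage factor is √(M_heavy/M_light), so 38 stages give [√(73.93/69.94)]^38 = (73.93/69.94)^(38/2).
= 1.05705^19 = 2.87.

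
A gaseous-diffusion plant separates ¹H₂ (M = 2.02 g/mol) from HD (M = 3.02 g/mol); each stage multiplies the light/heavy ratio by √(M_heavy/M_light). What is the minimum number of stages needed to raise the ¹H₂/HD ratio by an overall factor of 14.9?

14

With α = √(3.02/2.02) per stage, ln α = ½ ln(1.49505) = 0.2011.
Need α^N ≥ 14.9 ⇒ N ≥ ln(14.9) / ln α = 2.701 / 0.2011 = 13.43.
Rounding up, N = 14 stages.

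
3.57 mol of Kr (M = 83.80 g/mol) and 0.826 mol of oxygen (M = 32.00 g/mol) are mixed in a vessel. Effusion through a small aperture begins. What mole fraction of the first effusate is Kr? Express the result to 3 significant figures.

Effusion rate of each component ∝ n_i/√M_i (partial pressure × 1/√M).
Mole fraction of Kr in the effusate = (n_Kr/√M_Kr) / (n_Kr/√M_Kr + n_O₂/√M_O₂)
= (3.57/√83.80) / (3.57/√83.80 + 0.826/√32.00) = 0.3900/(0.3900 + 0.1460) = 0.728.

0.728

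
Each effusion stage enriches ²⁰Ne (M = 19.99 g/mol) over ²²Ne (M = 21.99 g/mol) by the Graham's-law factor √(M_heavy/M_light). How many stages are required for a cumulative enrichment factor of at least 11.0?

51

Single-stage factor α = √(21.99/19.99), so ln α = ½ ln(1.10005) = 0.04768.
Need α^N ≥ 11.0 ⇒ N ≥ ln(11.0) / ln α = 2.398 / 0.04768 = 50.29.
So at least 51 stages are needed.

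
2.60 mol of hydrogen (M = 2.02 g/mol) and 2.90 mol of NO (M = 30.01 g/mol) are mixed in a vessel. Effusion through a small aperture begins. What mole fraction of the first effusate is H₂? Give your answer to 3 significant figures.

Effusion rate of each component ∝ n_i/√M_i (partial pressure × 1/√M).
So x_H₂ in the escaping gas = (n_H₂/√M_H₂) / Σ(n_i/√M_i)
= (2.60/√2.02) / (2.60/√2.02 + 2.90/√30.01) = 1.829/(1.829 + 0.5294) = 0.776.

0.776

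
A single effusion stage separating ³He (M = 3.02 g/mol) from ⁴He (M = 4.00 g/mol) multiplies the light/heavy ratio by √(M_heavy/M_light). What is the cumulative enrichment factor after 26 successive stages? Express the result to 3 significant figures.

38.6

Each stage multiplies the ratio by α = √(4.00/3.02), so after 26 stages the overall factor is α^26 = (4.00/3.02)^(26/2).
= 1.32450^13 = 38.6.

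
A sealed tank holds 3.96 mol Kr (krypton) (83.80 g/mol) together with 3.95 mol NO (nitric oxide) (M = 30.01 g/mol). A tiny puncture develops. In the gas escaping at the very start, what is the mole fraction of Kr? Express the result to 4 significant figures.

0.3750

Effusion rate of each component ∝ n_i/√M_i (partial pressure × 1/√M).
x_Kr(eff) = (n_Kr/√M_Kr) / (n_Kr/√M_Kr + n_NO/√M_NO)
= (3.96/√83.80) / (3.96/√83.80 + 3.95/√30.01) = 0.4326/(0.4326 + 0.7210) = 0.3750.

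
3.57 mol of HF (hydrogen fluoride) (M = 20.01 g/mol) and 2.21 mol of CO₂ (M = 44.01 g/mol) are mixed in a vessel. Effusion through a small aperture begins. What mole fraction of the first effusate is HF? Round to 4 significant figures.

0.7055

The effusion rate of species i is ∝ p_i/√M_i ∝ n_i/√M_i.
Mole fraction of HF in the effusate = (n_HF/√M_HF) / (n_HF/√M_HF + n_CO₂/√M_CO₂)
= (3.57/√20.01) / (3.57/√20.01 + 2.21/√44.01) = 0.7981/(0.7981 + 0.3331) = 0.7055.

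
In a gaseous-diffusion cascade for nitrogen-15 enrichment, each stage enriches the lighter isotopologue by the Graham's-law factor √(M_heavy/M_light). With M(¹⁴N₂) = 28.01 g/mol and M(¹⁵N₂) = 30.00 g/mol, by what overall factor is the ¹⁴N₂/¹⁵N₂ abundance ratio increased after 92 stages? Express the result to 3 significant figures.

23.5

After 92 stages the ratio has grown by (√(30.00/28.01))^92 = (30.00/28.01)^(92/2).
= 1.07105^46 = 23.5.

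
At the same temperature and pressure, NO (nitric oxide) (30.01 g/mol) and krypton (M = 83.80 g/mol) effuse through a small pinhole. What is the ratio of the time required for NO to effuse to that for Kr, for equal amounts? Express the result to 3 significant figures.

0.598

By Graham's law, t_NO/t_Kr = √(M_NO/M_Kr) = √(30.01/83.80) = √0.3581 = 0.598.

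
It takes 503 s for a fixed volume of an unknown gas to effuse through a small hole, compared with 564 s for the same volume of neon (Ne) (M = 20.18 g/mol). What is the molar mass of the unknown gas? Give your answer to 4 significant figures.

Since effusion rate ∝ 1/√M, t_X/t_Ne = √(M_X/M_Ne).
503/564 = 0.8918 = √(M_X/20.18)
M_X = 20.18 × 0.8918² = 20.18 × 0.7954 = 16.05 g/mol

16.05 g/mol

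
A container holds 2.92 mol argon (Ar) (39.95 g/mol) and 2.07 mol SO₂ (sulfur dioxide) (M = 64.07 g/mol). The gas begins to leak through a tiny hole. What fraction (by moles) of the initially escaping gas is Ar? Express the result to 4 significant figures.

0.6411

Rate_i ∝ x_i/√M_i (Graham's law weighted by mole fraction), so the effusate composition follows n_i/√M_i.
Mole fraction of Ar in the effusate = (n_Ar/√M_Ar) / (n_Ar/√M_Ar + n_SO₂/√M_SO₂)
= (2.92/√39.95) / (2.92/√39.95 + 2.07/√64.07) = 0.4620/(0.4620 + 0.2586) = 0.6411.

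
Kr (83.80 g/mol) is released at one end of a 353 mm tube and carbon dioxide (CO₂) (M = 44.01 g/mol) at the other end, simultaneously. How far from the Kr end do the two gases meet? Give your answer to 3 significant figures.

148 mm

Distances travelled in equal time are proportional to diffusion rates, so d_Kr/d_CO₂ = √(M_CO₂/M_Kr) = √(44.01/83.80) = 0.7247.
With d_Kr + d_CO₂ = 353 mm, d_CO₂ = 353/(1 + 0.7247) = 204.7 mm.
d_Kr = 353 − 204.7 = 148 mm.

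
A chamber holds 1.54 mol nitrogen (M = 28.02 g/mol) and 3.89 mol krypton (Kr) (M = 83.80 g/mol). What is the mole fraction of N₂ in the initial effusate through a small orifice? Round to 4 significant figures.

Effusion rate of each component ∝ n_i/√M_i (partial pressure × 1/√M).
So x_N₂ in the escaping gas = (n_N₂/√M_N₂) / Σ(n_i/√M_i)
= (1.54/√28.02) / (1.54/√28.02 + 3.89/√83.80) = 0.2909/(0.2909 + 0.4249) = 0.4064.

0.4064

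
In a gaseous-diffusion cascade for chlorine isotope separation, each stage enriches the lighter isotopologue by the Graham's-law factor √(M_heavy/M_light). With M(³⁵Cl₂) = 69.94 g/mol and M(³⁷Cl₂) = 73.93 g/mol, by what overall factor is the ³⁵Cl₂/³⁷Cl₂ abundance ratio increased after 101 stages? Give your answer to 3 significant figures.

Overall factor = α^101 with α = √(73.93/69.94), i.e. (73.93/69.94)^(101/2).
= 1.05705^(101/2) = 16.5.

16.5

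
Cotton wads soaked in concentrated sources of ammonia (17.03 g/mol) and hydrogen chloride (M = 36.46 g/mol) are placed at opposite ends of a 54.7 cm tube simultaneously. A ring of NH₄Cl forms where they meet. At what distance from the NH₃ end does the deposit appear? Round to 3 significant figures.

Distances travelled in equal time are proportional to diffusion rates, so d_NH₃/d_HCl = √(M_HCl/M_NH₃) = √(36.46/17.03) = 1.463.
With d_NH₃ + d_HCl = 54.7 cm, d_HCl = 54.7/(1 + 1.463) = 22.21 cm.
d_NH₃ = 54.7 − 22.21 = 32.5 cm.

32.5 cm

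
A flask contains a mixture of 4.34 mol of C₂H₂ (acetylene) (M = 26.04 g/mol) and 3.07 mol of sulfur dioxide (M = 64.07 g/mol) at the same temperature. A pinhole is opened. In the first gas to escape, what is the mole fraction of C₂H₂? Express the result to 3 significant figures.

0.689

Each component's effusion rate ∝ (its partial pressure)·(1/√M) ∝ n_i/√M_i.
x_C₂H₂(eff) = (n_C₂H₂/√M_C₂H₂) / (n_C₂H₂/√M_C₂H₂ + n_SO₂/√M_SO₂)
= (4.34/√26.04) / (4.34/√26.04 + 3.07/√64.07) = 0.8505/(0.8505 + 0.3835) = 0.689.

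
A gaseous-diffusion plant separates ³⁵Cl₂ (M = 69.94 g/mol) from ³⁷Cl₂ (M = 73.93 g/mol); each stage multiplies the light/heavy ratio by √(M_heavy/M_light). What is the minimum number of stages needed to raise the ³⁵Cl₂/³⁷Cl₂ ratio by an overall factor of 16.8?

Single-stage factor α = √(73.93/69.94), so ln α = ½ ln(1.05705) = 0.02774.
Need α^N ≥ 16.8 ⇒ N ≥ ln(16.8) / ln α = 2.821 / 0.02774 = 101.71.
Rounding up, N = 102 stages.

102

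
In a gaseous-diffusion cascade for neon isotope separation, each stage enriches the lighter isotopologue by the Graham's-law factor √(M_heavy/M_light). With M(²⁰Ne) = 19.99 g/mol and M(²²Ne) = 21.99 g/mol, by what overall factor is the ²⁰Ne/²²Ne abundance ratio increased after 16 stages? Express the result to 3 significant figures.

After 16 stages the ratio has grown by (√(21.99/19.99))^16 = (21.99/19.99)^(16/2).
= 1.10005^8 = 2.14.

2.14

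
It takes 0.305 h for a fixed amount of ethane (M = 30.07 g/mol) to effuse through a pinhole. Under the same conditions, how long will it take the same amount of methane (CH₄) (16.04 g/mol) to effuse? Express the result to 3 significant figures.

0.223 h

Using Graham's law: t_CH₄/t_C₂H₆ = √(M_CH₄/M_C₂H₆) = √(16.04/30.07) = √0.5334 = 0.7304.
So the time for CH₄ is 0.305 × 0.7304 = 0.223 h.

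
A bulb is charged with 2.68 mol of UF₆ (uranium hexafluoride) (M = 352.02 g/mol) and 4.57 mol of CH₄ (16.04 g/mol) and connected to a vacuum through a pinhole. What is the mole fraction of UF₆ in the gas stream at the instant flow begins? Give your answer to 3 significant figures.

The effusion rate of species i is ∝ p_i/√M_i ∝ n_i/√M_i.
x_UF₆(eff) = (n_UF₆/√M_UF₆) / (n_UF₆/√M_UF₆ + n_CH₄/√M_CH₄)
= (2.68/√352.02) / (2.68/√352.02 + 4.57/√16.04) = 0.1428/(0.1428 + 1.141) = 0.111.

0.111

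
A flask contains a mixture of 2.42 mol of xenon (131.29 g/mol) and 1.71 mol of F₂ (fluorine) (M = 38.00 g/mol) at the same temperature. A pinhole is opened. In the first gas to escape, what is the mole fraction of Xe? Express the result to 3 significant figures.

The effusion rate of species i is ∝ p_i/√M_i ∝ n_i/√M_i.
So x_Xe in the escaping gas = (n_Xe/√M_Xe) / Σ(n_i/√M_i)
= (2.42/√131.29) / (2.42/√131.29 + 1.71/√38.00) = 0.2112/(0.2112 + 0.2774) = 0.432.

0.432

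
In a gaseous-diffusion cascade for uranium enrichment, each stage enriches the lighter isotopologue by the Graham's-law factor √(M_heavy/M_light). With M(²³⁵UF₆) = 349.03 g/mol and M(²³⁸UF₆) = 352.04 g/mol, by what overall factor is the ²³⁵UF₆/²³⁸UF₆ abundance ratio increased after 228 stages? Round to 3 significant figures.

Each stage multiplies the ratio by α = √(352.04/349.03), so after 228 stages the overall factor is α^228 = (352.04/349.03)^(228/2).
= 1.00862^114 = 2.66.

2.66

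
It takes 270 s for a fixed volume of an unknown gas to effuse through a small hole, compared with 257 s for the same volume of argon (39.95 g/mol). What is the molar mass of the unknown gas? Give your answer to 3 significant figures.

44.1 g/mol

Using Graham's law: t_X/t_Ar = √(M_X/M_Ar).
270/257 = 1.051 = √(M_X/39.95)
M_X = 39.95 × 1.051² = 39.95 × 1.104 = 44.1 g/mol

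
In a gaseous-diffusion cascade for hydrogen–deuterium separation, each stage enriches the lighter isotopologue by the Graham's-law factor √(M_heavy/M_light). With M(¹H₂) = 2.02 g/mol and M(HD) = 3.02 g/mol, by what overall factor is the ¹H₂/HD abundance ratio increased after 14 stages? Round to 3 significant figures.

The single-stage factor is √(M_heavy/M_light), so 14 stages give [√(3.02/2.02)]^14 = (3.02/2.02)^(14/2).
= 1.49505^7 = 16.7.

16.7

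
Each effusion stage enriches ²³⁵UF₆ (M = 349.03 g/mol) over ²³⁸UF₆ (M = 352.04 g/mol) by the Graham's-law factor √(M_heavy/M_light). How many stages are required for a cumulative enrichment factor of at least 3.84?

314

With α = √(352.04/349.03) per stage, ln α = ½ ln(1.00862) = 0.004293.
Need α^N ≥ 3.84 ⇒ N ≥ ln(3.84) / ln α = 1.345 / 0.004293 = 313.38.
Minimum whole number of stages: N = 314.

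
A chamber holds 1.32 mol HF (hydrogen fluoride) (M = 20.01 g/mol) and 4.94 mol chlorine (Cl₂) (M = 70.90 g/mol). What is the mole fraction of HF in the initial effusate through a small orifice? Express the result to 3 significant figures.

Effusion rate of each component ∝ n_i/√M_i (partial pressure × 1/√M).
So x_HF in the escaping gas = (n_HF/√M_HF) / Σ(n_i/√M_i)
= (1.32/√20.01) / (1.32/√20.01 + 4.94/√70.90) = 0.2951/(0.2951 + 0.5867) = 0.335.

0.335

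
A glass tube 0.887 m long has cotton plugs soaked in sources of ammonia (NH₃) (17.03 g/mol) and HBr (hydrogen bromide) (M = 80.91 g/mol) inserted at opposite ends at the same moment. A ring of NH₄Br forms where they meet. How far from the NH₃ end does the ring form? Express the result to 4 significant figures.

0.6080 m

Distances travelled in equal time are proportional to diffusion rates, so d_NH₃/d_HBr = √(M_HBr/M_NH₃) = √(80.91/17.03) = 2.180.
With d_NH₃ + d_HBr = 0.887 m, d_HBr = 0.887/(1 + 2.180) = 0.2790 m.
d_NH₃ = 0.887 − 0.2790 = 0.6080 m.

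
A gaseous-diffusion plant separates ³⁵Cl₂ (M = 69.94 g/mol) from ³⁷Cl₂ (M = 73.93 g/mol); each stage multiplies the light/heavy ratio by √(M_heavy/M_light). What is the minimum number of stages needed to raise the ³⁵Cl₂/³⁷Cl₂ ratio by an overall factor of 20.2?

109

Per stage α = (73.93/69.94)^(1/2) = 1.05705^0.5, giving ln α = 0.02774.
Need α^N ≥ 20.2 ⇒ N ≥ ln(20.2) / ln α = 3.006 / 0.02774 = 108.35.
Minimum whole number of stages: N = 109.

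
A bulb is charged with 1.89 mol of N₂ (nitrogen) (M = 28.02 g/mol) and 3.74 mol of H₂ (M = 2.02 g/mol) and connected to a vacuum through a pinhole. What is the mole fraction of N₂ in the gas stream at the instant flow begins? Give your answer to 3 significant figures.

0.119

Each component's effusion rate ∝ (its partial pressure)·(1/√M) ∝ n_i/√M_i.
So x_N₂ in the escaping gas = (n_N₂/√M_N₂) / Σ(n_i/√M_i)
= (1.89/√28.02) / (1.89/√28.02 + 3.74/√2.02) = 0.3570/(0.3570 + 2.631) = 0.119.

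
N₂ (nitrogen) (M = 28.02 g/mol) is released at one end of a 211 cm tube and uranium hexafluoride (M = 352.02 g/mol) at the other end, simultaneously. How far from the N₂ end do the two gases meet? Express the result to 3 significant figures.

The fronts meet when d_N₂ + d_UF₆ = L with d_N₂/d_UF₆ = √(M_UF₆/M_N₂) (Graham's law). Here √(M_UF₆/M_N₂) = √(352.02/28.02) = 3.544.
With d_N₂ + d_UF₆ = 211 cm, d_UF₆ = 211/(1 + 3.544) = 46.43 cm.
d_N₂ = 211 − 46.43 = 165 cm.

165 cm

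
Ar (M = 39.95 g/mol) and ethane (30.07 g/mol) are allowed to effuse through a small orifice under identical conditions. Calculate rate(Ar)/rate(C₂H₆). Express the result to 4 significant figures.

0.8676

Since effusion rate ∝ 1/√M, rate_Ar/rate_C₂H₆ = √(M_C₂H₆/M_Ar) = √(30.07/39.95) = √0.7527 = 0.8676.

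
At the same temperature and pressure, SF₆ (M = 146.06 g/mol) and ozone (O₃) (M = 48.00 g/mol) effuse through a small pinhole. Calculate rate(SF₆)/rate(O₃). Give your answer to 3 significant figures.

0.573

Using Graham's law: rate_SF₆/rate_O₃ = √(M_O₃/M_SF₆) = √(48.00/146.06) = √0.3286 = 0.573.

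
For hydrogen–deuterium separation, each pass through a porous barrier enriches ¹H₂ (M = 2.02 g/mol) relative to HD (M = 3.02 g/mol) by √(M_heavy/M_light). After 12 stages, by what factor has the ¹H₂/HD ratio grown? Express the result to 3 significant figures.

Each stage multiplies the ratio by α = √(3.02/2.02), so after 12 stages the overall factor is α^12 = (3.02/2.02)^(12/2).
= 1.49505^6 = 11.2.

11.2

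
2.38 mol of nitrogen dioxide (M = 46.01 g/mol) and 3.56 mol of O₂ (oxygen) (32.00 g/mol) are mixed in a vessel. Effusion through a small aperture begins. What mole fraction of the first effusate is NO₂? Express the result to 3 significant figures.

Each component's effusion rate ∝ (its partial pressure)·(1/√M) ∝ n_i/√M_i.
So x_NO₂ in the escaping gas = (n_NO₂/√M_NO₂) / Σ(n_i/√M_i)
= (2.38/√46.01) / (2.38/√46.01 + 3.56/√32.00) = 0.3509/(0.3509 + 0.6293) = 0.358.

0.358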